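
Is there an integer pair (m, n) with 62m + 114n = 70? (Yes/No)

By Bézout, 62m + 114n = 70 has integer solutions iff gcd(62, 114) | 70.
Euclid: 114 = 1·62 + 52; 62 = 1·52 + 10; 52 = 5·10 + 2; 10 = 5·2 + 0. gcd = 2; 70 mod 2 = 0. Yes.

Yes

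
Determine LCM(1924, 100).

48100

gcd first: 1924 = 19·100 + 24; 100 = 4·24 + 4; 24 = 6·4 + 0 → gcd = 4
lcm = 1924·100/gcd = 192400/4 = 48100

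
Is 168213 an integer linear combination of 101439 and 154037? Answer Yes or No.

gcd(101439, 154037): 154037 = 1·101439 + 52598; 101439 = 1·52598 + 48841; 52598 = 1·48841 + 3757; 48841 = 13·3757 + 0 → 3757
3757 does not divide 168213, so a solution does not exist.

No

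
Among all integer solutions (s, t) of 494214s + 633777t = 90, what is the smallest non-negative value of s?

Reduce mod 633777: 494214s ≡ 90 (mod 633777). With g = gcd(494214, 633777) = 3 dividing 90, divide through: 164738s ≡ 30 (mod 211259).
Since gcd(164738, 211259) = 1, s ≡ 30·(164738)⁻¹ ≡ 190238 (mod 211259). Smallest non-negative: 190238.

190238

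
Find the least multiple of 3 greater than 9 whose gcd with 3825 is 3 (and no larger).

12

3825 = 3·1275. Any x with gcd(x, 3825) = 3 is a multiple of 3, say 3s, with s coprime to 1275.
Need s > 9/3, so s ≥ 4. First s ≥ 4 with gcd(s, 1275) = 1 is s = 4. Thus x = 3·4 = 12.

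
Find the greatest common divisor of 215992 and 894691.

931

Euclid: 894691 = 4·215992 + 30723; 215992 = 7·30723 + 931; 30723 = 33·931 + 0. Last nonzero remainder: 931.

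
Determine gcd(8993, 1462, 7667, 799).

8993 = 17 · 23²; 1462 = 2 · 17 · 43; 7667 = 11 · 17 · 41; 799 = 17 · 47
gcd takes min exponent of each prime: 17 = 17

17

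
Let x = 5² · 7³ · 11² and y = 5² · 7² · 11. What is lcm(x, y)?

max exponent per prime: 5² · 7³ · 11² = 1037575

1037575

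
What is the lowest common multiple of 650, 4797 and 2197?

lcm(650, 4797) = 650·4797/gcd = 3118050/13 = 239850
lcm(239850, 2197) = 239850·2197/gcd = 526950450/13 = 40534650

40534650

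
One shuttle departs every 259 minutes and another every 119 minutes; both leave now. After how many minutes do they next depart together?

4403

259 = 7 · 37; 119 = 7 · 17
max exponents: 7 · 17 · 37 = 4403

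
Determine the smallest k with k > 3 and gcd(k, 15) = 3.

6

15 = 3·5. Any k with gcd(k, 15) = 3 is a multiple of 3, say 3s, with s coprime to 5.
Need s > 3/3, so s ≥ 2. First s ≥ 2 with gcd(s, 5) = 1 is s = 2. Thus k = 3·2 = 6.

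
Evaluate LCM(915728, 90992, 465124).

41360686576

915728 = 2⁴ · 11³ · 43; 90992 = 2⁴ · 11² · 47; 465124 = 2² · 11² · 31²
lcm takes max exponent of each prime: 2⁴ · 11³ · 31² · 43 · 47 = 41360686576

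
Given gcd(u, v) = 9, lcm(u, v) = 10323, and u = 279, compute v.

Using uv = gcd(u,v)·lcm(u,v) = 9·10323 = 92907, we get v = 92907/279 = 333.

333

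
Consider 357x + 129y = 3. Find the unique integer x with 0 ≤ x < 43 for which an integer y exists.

gcd(357, 129) = 3 (Euclid: 357 = 2·129 + 99; 129 = 1·99 + 30; 99 = 3·30 + 9; 30 = 3·9 + 3; 9 = 3·3 + 0), and 3 | 3.
Extended Euclid: 357·(-13) + 129·(36) = 3. Scale by 1: x₀ = -13.
General solution x = x₀ + 43t; reducing mod 43 gives x = 30 (and y = -83).

30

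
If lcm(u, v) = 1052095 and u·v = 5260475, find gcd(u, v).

gcd·lcm = product, so gcd = 5260475/1052095 = 5.

5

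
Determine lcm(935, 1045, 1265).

935 = 5 · 11 · 17; 1045 = 5 · 11 · 19; 1265 = 5 · 11 · 23
lcm takes max exponent of each prime: 5 · 11 · 17 · 19 · 23 = 408595

408595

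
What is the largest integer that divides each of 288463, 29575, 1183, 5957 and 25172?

288463 = 7³ · 29²; 29575 = 5² · 7 · 13²; 1183 = 7 · 13²; 5957 = 7 · 23 · 37; 25172 = 2² · 7 · 29 · 31
gcd takes min exponent of each prime: 7 = 7

7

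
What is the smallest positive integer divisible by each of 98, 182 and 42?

98 = 2 · 7²; 182 = 2 · 7 · 13; 42 = 2 · 3 · 7
lcm takes max exponent of each prime: 2 · 3 · 7² · 13 = 3822

3822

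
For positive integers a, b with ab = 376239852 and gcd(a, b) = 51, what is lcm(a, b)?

7377252

gcd·lcm = product, so lcm = 376239852/51 = 7377252.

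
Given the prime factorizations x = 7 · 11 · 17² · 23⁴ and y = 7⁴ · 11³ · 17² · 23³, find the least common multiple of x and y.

max exponent per prime: 7⁴ · 11³ · 17² · 23⁴ = 258451705484819

258451705484819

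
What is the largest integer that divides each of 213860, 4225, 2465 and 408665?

5

213860 = 2² · 5 · 17² · 37; 4225 = 5² · 13²; 2465 = 5 · 17 · 29; 408665 = 5 · 37 · 47²
gcd takes min exponent of each prime: 5 = 5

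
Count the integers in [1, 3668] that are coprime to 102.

Prime factors of 102: 2, 3, 17. Count integers ≤ 3668 divisible by none of them.
By inclusion–exclusion: 3668 − ⌊3668/2⌋ − ⌊3668/3⌋ − ⌊3668/17⌋ + ⌊3668/6⌋ + ⌊3668/34⌋ + ⌊3668/51⌋ − ⌊3668/102⌋ = 1151.

1151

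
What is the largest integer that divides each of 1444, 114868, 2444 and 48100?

4

1444 = 2² · 19²; 114868 = 2² · 13 · 47²; 2444 = 2² · 13 · 47; 48100 = 2² · 5² · 13 · 37
gcd takes min exponent of each prime: 2² = 4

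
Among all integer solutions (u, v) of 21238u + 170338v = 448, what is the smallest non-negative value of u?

5879

gcd(21238, 170338) = 14 (Euclid: 170338 = 8·21238 + 434; 21238 = 48·434 + 406; 434 = 1·406 + 28; 406 = 14·28 + 14; 28 = 2·14 + 0), and 14 | 448.
Extended Euclid: 21238·(5887) + 170338·(-734) = 14. Scale by 32: u₀ = 188384.
General solution u = u₀ + 12167t; reducing mod 12167 gives u = 5879 (and v = -733).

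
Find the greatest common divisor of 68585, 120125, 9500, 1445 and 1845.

5

gcd(68585, 120125): 120125 = 1·68585 + 51540; 68585 = 1·51540 + 17045; 51540 = 3·17045 + 405; 17045 = 42·405 + 35; 405 = 11·35 + 20; 35 = 1·20 + 15; 20 = 1·15 + 5; 15 = 3·5 + 0 → 5
gcd(5, 9500): 9500 = 1900·5 + 0 → 5
gcd(5, 1445): 1445 = 289·5 + 0 → 5
gcd(5, 1845): 1845 = 369·5 + 0 → 5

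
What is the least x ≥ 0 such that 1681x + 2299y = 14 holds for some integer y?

1302

Euclid: 2299 = 1·1681 + 618; 1681 = 2·618 + 445; 618 = 1·445 + 173; 445 = 2·173 + 99; 173 = 1·99 + 74; 99 = 1·74 + 25; 74 = 2·25 + 24; 25 = 1·24 + 1; 24 = 24·1 + 0 → gcd = 1; 14 = 1·14.
Back-substitution yields 1681·(93) + 2299·(-68) = 1, so one solution is x = 93·14 = 1302, y = -68·14 = -952.
Solutions in x differ by 2299/1 = 2299; the one in [0, 2299) is 1302 mod 2299 = 1302.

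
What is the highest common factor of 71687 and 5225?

209

Euclid: 71687 = 13·5225 + 3762; 5225 = 1·3762 + 1463; 3762 = 2·1463 + 836; 1463 = 1·836 + 627; 836 = 1·627 + 209; 627 = 3·209 + 0. Last nonzero remainder: 209.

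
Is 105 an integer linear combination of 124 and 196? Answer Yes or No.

gcd(124, 196): 196 = 1·124 + 72; 124 = 1·72 + 52; 72 = 1·52 + 20; 52 = 2·20 + 12; 20 = 1·12 + 8; 12 = 1·8 + 4; 8 = 2·4 + 0 → 4
4 does not divide 105, so a solution does not exist.

No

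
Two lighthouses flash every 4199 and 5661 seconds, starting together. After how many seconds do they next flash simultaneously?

4199 = 13 · 17 · 19; 5661 = 3² · 17 · 37
max exponents: 3² · 13 · 17 · 19 · 37 = 1398267

1398267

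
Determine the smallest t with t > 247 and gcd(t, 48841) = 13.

gcd(t, 48841) = 13 forces 13 | t; write t = 13s. Then gcd(13s, 13·3757) = 13·gcd(s, 3757), so need gcd(s, 3757) = 1.
13s > 247 gives s ≥ 20. The least s ≥ 20 coprime to 3757 is 20, so t = 13·20 = 260.

260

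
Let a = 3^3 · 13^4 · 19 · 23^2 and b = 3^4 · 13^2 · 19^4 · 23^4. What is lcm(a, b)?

max exponent per prime: 3^4 · 13^4 · 19^4 · 23^4 = 84369247575894801

84369247575894801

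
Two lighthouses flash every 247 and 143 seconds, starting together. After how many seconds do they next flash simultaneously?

gcd first: 247 = 1·143 + 104; 143 = 1·104 + 39; 104 = 2·39 + 26; 39 = 1·26 + 13; 26 = 2·13 + 0 → gcd = 13
lcm = 247·143/gcd = 35321/13 = 2717

2717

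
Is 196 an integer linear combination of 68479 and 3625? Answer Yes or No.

Yes

gcd(68479, 3625): 68479 = 18·3625 + 3229; 3625 = 1·3229 + 396; 3229 = 8·396 + 61; 396 = 6·61 + 30; 61 = 2·30 + 1; 30 = 30·1 + 0 → 1
1 divides 196, so a solution exists.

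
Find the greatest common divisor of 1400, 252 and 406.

14

gcd(1400, 252): 1400 = 5·252 + 140; 252 = 1·140 + 112; 140 = 1·112 + 28; 112 = 4·28 + 0 → 28
gcd(28, 406): 406 = 14·28 + 14; 28 = 2·14 + 0 → 14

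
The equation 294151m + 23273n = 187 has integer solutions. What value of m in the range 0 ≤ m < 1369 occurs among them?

557

Euclid: 294151 = 12·23273 + 14875; 23273 = 1·14875 + 8398; 14875 = 1·8398 + 6477; 8398 = 1·6477 + 1921; 6477 = 3·1921 + 714; 1921 = 2·714 + 493; 714 = 1·493 + 221; 493 = 2·221 + 51; 221 = 4·51 + 17; 51 = 3·17 + 0 → gcd = 17; 187 = 17·11.
Back-substitution yields 294151·(424) + 23273·(-5359) = 17, so one solution is m = 424·11 = 4664, n = -5359·11 = -58949.
Solutions in m differ by 23273/17 = 1369; the one in [0, 1369) is 4664 mod 1369 = 557.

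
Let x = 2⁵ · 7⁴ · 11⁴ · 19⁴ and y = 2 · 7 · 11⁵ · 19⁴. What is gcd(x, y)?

26712416654

min exponent per shared prime: 2 · 7 · 11⁴ · 19⁴ = 26712416654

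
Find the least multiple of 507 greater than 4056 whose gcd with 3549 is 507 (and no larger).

gcd(a, 3549) = 507 forces 507 | a; write a = 507s. Then gcd(507s, 507·7) = 507·gcd(s, 7), so need gcd(s, 7) = 1.
507s > 4056 gives s ≥ 9. The least s ≥ 9 coprime to 7 is 9, so a = 507·9 = 4563.

4563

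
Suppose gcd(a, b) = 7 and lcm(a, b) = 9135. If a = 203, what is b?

315

a·b = gcd·lcm = 7·9135 = 63945, so b = 63945/203 = 315.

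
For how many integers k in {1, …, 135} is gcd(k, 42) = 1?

38

Prime factors of 42: 2, 3, 7. Count integers ≤ 135 divisible by none of them.
By inclusion–exclusion: 135 − ⌊135/2⌋ − ⌊135/3⌋ − ⌊135/7⌋ + ⌊135/6⌋ + ⌊135/14⌋ + ⌊135/21⌋ − ⌊135/42⌋ = 38.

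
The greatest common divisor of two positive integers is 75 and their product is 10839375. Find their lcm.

gcd·lcm = product, so lcm = 10839375/75 = 144525.

144525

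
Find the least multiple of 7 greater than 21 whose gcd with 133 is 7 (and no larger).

Multiples of 7 above 21: 7·4, 7·5, … . Need the cofactor coprime to 133/7 = 19.
Checking s = 4, 5, … the first with gcd(s, 19) = 1 is s = 4, giving 28.

28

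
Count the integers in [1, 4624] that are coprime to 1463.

3414

Prime factors of 1463: 7, 11, 19. Count integers ≤ 4624 divisible by none of them.
By inclusion–exclusion: 4624 − ⌊4624/7⌋ − ⌊4624/11⌋ − ⌊4624/19⌋ + ⌊4624/77⌋ + ⌊4624/133⌋ + ⌊4624/209⌋ − ⌊4624/1463⌋ = 3414.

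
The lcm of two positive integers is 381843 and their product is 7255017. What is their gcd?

From gcd × lcm = pq: gcd = 7255017 / 381843 = 19.

19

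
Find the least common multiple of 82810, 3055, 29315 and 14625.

lcm(82810, 3055) = 82810·3055/gcd = 252984550/65 = 3892070
lcm(3892070, 29315) = 3892070·29315/gcd = 114096032050/65 = 1755323570
lcm(1755323570, 14625) = 1755323570·14625/gcd = 25671607211250/65 = 394947803250

394947803250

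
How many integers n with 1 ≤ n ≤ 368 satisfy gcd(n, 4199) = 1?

303

4199 = 13·17·19. Inclusion–exclusion on these primes:
368 − ⌊368/13⌋ − ⌊368/17⌋ − ⌊368/19⌋ + ⌊368/221⌋ + ⌊368/247⌋ + ⌊368/323⌋ − ⌊368/4199⌋ = 303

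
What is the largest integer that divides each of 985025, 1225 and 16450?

gcd(985025, 1225): 985025 = 804·1225 + 125; 1225 = 9·125 + 100; 125 = 1·100 + 25; 100 = 4·25 + 0 → 25
gcd(25, 16450): 16450 = 658·25 + 0 → 25

25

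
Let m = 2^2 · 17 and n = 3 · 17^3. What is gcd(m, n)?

min exponent per shared prime: 17 = 17

17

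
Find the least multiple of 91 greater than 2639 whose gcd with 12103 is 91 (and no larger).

2730

Multiples of 91 above 2639: 91·30, 91·31, … . Need the cofactor coprime to 12103/91 = 133.
Checking s = 30, 31, … the first with gcd(s, 133) = 1 is s = 30, giving 2730.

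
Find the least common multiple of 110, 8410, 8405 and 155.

110 = 2 · 5 · 11; 8410 = 2 · 5 · 29²; 8405 = 5 · 41²; 155 = 5 · 31
lcm takes max exponent of each prime: 2 · 5 · 11 · 29² · 31 · 41² = 4820788610

4820788610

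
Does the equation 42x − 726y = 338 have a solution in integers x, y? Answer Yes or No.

gcd(42, 726): 726 = 17·42 + 12; 42 = 3·12 + 6; 12 = 2·6 + 0 → 6
6 does not divide 338, so a solution does not exist.

No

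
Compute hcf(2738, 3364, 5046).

2

gcd(2738, 3364): 3364 = 1·2738 + 626; 2738 = 4·626 + 234; 626 = 2·234 + 158; 234 = 1·158 + 76; 158 = 2·76 + 6; 76 = 12·6 + 4; 6 = 1·4 + 2; 4 = 2·2 + 0 → 2
gcd(2, 5046): 5046 = 2523·2 + 0 → 2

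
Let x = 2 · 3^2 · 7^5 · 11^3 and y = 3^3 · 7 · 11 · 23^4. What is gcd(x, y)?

693

min exponent per shared prime: 3^2 · 7 · 11 = 693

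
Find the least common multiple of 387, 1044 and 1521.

387 = 3² · 43; 1044 = 2² · 3² · 29; 1521 = 3² · 13²
lcm takes max exponent of each prime: 2² · 3² · 13² · 29 · 43 = 7586748

7586748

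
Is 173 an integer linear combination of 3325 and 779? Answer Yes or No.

gcd(3325, 779): 3325 = 4·779 + 209; 779 = 3·209 + 152; 209 = 1·152 + 57; 152 = 2·57 + 38; 57 = 1·38 + 19; 38 = 2·19 + 0 → 19
19 does not divide 173, so a solution does not exist.

No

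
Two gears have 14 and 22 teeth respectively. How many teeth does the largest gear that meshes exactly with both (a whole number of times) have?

2

Euclid: 22 = 1·14 + 8; 14 = 1·8 + 6; 8 = 1·6 + 2; 6 = 3·2 + 0. Last nonzero remainder: 2.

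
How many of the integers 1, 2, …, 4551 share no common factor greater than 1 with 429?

429 = 3·11·13. Inclusion–exclusion on these primes:
4551 − ⌊4551/3⌋ − ⌊4551/11⌋ − ⌊4551/13⌋ + ⌊4551/33⌋ + ⌊4551/39⌋ + ⌊4551/143⌋ − ⌊4551/429⌋ = 2545

2545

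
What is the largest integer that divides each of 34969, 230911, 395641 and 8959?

gcd(34969, 230911): 230911 = 6·34969 + 21097; 34969 = 1·21097 + 13872; 21097 = 1·13872 + 7225; 13872 = 1·7225 + 6647; 7225 = 1·6647 + 578; 6647 = 11·578 + 289; 578 = 2·289 + 0 → 289
gcd(289, 395641): 395641 = 1369·289 + 0 → 289
gcd(289, 8959): 8959 = 31·289 + 0 → 289

289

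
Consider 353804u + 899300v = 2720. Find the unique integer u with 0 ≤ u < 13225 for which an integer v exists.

Reduce mod 899300: 353804u ≡ 2720 (mod 899300). With g = gcd(353804, 899300) = 68 dividing 2720, divide through: 5203u ≡ 40 (mod 13225).
Since gcd(5203, 13225) = 1, u ≡ 40·(5203)⁻¹ ≡ 6080 (mod 13225). Smallest non-negative: 6080.

6080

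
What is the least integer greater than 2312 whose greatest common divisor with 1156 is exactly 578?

1156 = 578·2. Any x with gcd(x, 1156) = 578 is a multiple of 578, say 578s, with s coprime to 2.
Need s > 2312/578, so s ≥ 5. First s ≥ 5 with gcd(s, 2) = 1 is s = 5. Thus x = 578·5 = 2890.

2890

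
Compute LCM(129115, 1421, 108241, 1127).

190238428345

lcm(129115, 1421) = 129115·1421/gcd = 183472415/49 = 3744335
lcm(3744335, 108241) = 3744335·108241/gcd = 405290564735/49 = 8271236015
lcm(8271236015, 1127) = 8271236015·1127/gcd = 9321682988905/49 = 190238428345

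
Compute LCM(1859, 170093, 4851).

1859 = 11 · 13²; 170093 = 7 · 11 · 47²; 4851 = 3² · 7² · 11
lcm takes max exponent of each prime: 3² · 7² · 11 · 13² · 47² = 1810980171

1810980171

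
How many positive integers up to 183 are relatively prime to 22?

84

Prime factors of 22: 2, 11. Count integers ≤ 183 divisible by none of them.
By inclusion–exclusion: 183 − ⌊183/2⌋ − ⌊183/11⌋ + ⌊183/22⌋ = 84.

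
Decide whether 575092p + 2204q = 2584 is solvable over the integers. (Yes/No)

gcd(575092, 2204): 575092 = 260·2204 + 2052; 2204 = 1·2052 + 152; 2052 = 13·152 + 76; 152 = 2·76 + 0 → 76
76 divides 2584, so a solution exists.

Yes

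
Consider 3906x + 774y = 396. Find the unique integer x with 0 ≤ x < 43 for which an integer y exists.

11

Euclid: 3906 = 5·774 + 36; 774 = 21·36 + 18; 36 = 2·18 + 0 → gcd = 18; 396 = 18·22.
Back-substitution yields 3906·(-21) + 774·(106) = 18, so one solution is x = -21·22 = -462, y = 106·22 = 2332.
Solutions in x differ by 774/18 = 43; the one in [0, 43) is -462 mod 43 = 11.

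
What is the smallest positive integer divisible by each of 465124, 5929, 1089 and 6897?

465124 = 2² · 11² · 31²; 5929 = 7² · 11²; 1089 = 3² · 11²; 6897 = 3 · 11² · 19
lcm takes max exponent of each prime: 2² · 3² · 7² · 11² · 19 · 31² = 3897273996

3897273996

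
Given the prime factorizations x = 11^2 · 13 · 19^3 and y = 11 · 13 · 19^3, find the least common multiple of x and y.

10789207

max exponent per prime: 11^2 · 13 · 19^3 = 10789207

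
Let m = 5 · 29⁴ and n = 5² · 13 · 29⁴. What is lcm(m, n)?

max exponent per prime: 5² · 13 · 29⁴ = 229866325

229866325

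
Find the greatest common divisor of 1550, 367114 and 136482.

1550 = 2 · 5² · 31; 367114 = 2 · 11² · 37 · 41; 136482 = 2 · 3 · 23² · 43
gcd takes min exponent of each prime: 2 = 2

2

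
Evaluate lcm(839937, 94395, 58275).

56632752225

lcm(839937, 94395) = 839937·94395/gcd = 79285853115/21 = 3775516815
lcm(3775516815, 58275) = 3775516815·58275/gcd = 220018242394125/3885 = 56632752225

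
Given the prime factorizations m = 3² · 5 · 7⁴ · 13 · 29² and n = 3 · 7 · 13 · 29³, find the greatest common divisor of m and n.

min exponent per shared prime: 3 · 7 · 13 · 29² = 229593

229593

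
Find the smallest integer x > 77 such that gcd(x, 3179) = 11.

gcd(x, 3179) = 11 forces 11 | x; write x = 11s. Then gcd(11s, 11·289) = 11·gcd(s, 289), so need gcd(s, 289) = 1.
11s > 77 gives s ≥ 8. The least s ≥ 8 coprime to 289 is 8, so x = 11·8 = 88.

88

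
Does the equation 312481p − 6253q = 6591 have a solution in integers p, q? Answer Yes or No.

gcd(312481, 6253): 312481 = 49·6253 + 6084; 6253 = 1·6084 + 169; 6084 = 36·169 + 0 → 169
169 divides 6591, so a solution exists.

Yes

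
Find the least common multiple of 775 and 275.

775 = 5² · 31; 275 = 5² · 11
max exponents: 5² · 11 · 31 = 8525

8525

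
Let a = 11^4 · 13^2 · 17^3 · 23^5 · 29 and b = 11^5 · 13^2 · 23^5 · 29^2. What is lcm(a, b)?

max exponent per prime: 11^5 · 13^2 · 17^3 · 23^5 · 29^2 = 723822485688308782061

723822485688308782061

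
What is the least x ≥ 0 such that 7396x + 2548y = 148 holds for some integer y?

Euclid: 7396 = 2·2548 + 2300; 2548 = 1·2300 + 248; 2300 = 9·248 + 68; 248 = 3·68 + 44; 68 = 1·44 + 24; 44 = 1·24 + 20; 24 = 1·20 + 4; 20 = 5·4 + 0 → gcd = 4; 148 = 4·37.
Back-substitution yields 7396·(113) + 2548·(-328) = 4, so one solution is x = 113·37 = 4181, y = -328·37 = -12136.
Solutions in x differ by 2548/4 = 637; the one in [0, 637) is 4181 mod 637 = 359.

359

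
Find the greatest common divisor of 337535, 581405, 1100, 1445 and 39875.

gcd(337535, 581405): 581405 = 1·337535 + 243870; 337535 = 1·243870 + 93665; 243870 = 2·93665 + 56540; 93665 = 1·56540 + 37125; 56540 = 1·37125 + 19415; 37125 = 1·19415 + 17710; 19415 = 1·17710 + 1705; 17710 = 10·1705 + 660; 1705 = 2·660 + 385; 660 = 1·385 + 275; 385 = 1·275 + 110; 275 = 2·110 + 55; 110 = 2·55 + 0 → 55
gcd(55, 1100): 1100 = 20·55 + 0 → 55
gcd(55, 1445): 1445 = 26·55 + 15; 55 = 3·15 + 10; 15 = 1·10 + 5; 10 = 2·5 + 0 → 5
gcd(5, 39875): 39875 = 7975·5 + 0 → 5

5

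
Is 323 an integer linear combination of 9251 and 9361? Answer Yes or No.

gcd(9251, 9361): 9361 = 1·9251 + 110; 9251 = 84·110 + 11; 110 = 10·11 + 0 → 11
11 does not divide 323, so a solution does not exist.

No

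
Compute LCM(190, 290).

190 = 2 · 5 · 19; 290 = 2 · 5 · 29
max exponents: 2 · 5 · 19 · 29 = 5510

5510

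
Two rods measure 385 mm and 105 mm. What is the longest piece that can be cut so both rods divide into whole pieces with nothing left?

Euclid: 385 = 3·105 + 70; 105 = 1·70 + 35; 70 = 2·35 + 0. Last nonzero remainder: 35.

35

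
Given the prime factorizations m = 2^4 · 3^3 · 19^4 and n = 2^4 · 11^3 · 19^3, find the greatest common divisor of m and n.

min exponent per shared prime: 2^4 · 19^3 = 109744

109744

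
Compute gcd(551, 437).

19

551 = 19 · 29
437 = 19 · 23
Common: 19 = 19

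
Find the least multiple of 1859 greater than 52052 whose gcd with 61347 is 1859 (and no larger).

gcd(a, 61347) = 1859 forces 1859 | a; write a = 1859s. Then gcd(1859s, 1859·33) = 1859·gcd(s, 33), so need gcd(s, 33) = 1.
1859s > 52052 gives s ≥ 29. The least s ≥ 29 coprime to 33 is 29, so a = 1859·29 = 53911.

53911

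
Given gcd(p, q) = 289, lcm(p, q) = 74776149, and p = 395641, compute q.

Using pq = gcd(p,q)·lcm(p,q) = 289·74776149 = 21610307061, we get q = 21610307061/395641 = 54621.

54621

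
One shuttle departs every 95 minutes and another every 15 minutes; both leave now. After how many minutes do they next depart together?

285

95 = 5 · 19; 15 = 3 · 5
max exponents: 3 · 5 · 19 = 285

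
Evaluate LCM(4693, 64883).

4693 = 13 · 19²; 64883 = 7 · 13 · 23 · 31
max exponents: 7 · 13 · 19² · 23 · 31 = 23422763

23422763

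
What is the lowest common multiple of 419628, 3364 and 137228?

417489156084

419628 = 2² · 3 · 11² · 17²; 3364 = 2² · 29²; 137228 = 2² · 7 · 13² · 29
lcm takes max exponent of each prime: 2² · 3 · 7 · 11² · 13² · 17² · 29² = 417489156084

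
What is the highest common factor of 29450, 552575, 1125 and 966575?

25

29450 = 2 · 5² · 19 · 31; 552575 = 5² · 23 · 31²; 1125 = 3² · 5³; 966575 = 5² · 23 · 41²
gcd takes min exponent of each prime: 5² = 25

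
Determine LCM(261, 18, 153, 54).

261 = 3² · 29; 18 = 2 · 3²; 153 = 3² · 17; 54 = 2 · 3³
lcm takes max exponent of each prime: 2 · 3³ · 17 · 29 = 26622

26622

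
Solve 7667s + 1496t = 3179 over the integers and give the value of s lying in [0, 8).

Euclid: 7667 = 5·1496 + 187; 1496 = 8·187 + 0 → gcd = 187; 3179 = 187·17.
Back-substitution yields 7667·(1) + 1496·(-5) = 187, so one solution is s = 1·17 = 17, t = -5·17 = -85.
Solutions in s differ by 1496/187 = 8; the one in [0, 8) is 17 mod 8 = 1.

1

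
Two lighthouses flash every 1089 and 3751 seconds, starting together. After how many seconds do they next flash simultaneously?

33759

1089 = 3² · 11²; 3751 = 11² · 31
max exponents: 3² · 11² · 31 = 33759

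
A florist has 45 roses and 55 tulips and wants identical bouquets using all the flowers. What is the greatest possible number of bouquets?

5

Euclid: 55 = 1·45 + 10; 45 = 4·10 + 5; 10 = 2·5 + 0. Last nonzero remainder: 5.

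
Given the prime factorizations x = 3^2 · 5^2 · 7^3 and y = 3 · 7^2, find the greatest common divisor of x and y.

147

min exponent per shared prime: 3 · 7^2 = 147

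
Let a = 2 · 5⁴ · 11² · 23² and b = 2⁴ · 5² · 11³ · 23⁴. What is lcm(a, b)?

3724683710000

max exponent per prime: 2⁴ · 5⁴ · 11³ · 23⁴ = 3724683710000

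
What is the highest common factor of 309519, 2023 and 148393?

gcd(309519, 2023): 309519 = 153·2023 + 0 → 2023
gcd(2023, 148393): 148393 = 73·2023 + 714; 2023 = 2·714 + 595; 714 = 1·595 + 119; 595 = 5·119 + 0 → 119

119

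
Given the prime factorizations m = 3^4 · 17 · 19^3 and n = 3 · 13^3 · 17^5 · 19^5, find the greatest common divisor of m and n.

min exponent per shared prime: 3 · 17 · 19^3 = 349809

349809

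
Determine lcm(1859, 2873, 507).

lcm(1859, 2873) = 1859·2873/gcd = 5340907/169 = 31603
lcm(31603, 507) = 31603·507/gcd = 16022721/169 = 94809

94809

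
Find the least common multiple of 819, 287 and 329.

819 = 3² · 7 · 13; 287 = 7 · 41; 329 = 7 · 47
lcm takes max exponent of each prime: 3² · 7 · 13 · 41 · 47 = 1578213

1578213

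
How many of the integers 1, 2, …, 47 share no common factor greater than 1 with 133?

39

Prime factors of 133: 7, 19. Count integers ≤ 47 divisible by none of them.
By inclusion–exclusion: 47 − ⌊47/7⌋ − ⌊47/19⌋ + ⌊47/133⌋ = 39.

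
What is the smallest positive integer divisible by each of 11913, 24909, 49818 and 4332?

11913 = 3 · 11 · 19²; 24909 = 3 · 19² · 23; 49818 = 2 · 3 · 19² · 23; 4332 = 2² · 3 · 19²
lcm takes max exponent of each prime: 2² · 3 · 11 · 19² · 23 = 1095996

1095996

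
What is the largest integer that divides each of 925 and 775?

925 = 5² · 37
775 = 5² · 31
Common: 5² = 25

25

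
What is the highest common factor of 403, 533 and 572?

13

gcd(403, 533): 533 = 1·403 + 130; 403 = 3·130 + 13; 130 = 10·13 + 0 → 13
gcd(13, 572): 572 = 44·13 + 0 → 13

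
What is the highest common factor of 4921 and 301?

7

4921 = 7 · 19 · 37
301 = 7 · 43
Common: 7 = 7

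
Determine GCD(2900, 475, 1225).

25

2900 = 2² · 5² · 29; 475 = 5² · 19; 1225 = 5² · 7²
gcd takes min exponent of each prime: 5² = 25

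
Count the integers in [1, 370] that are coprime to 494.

162

Prime factors of 494: 2, 13, 19. Count integers ≤ 370 divisible by none of them.
By inclusion–exclusion: 370 − ⌊370/2⌋ − ⌊370/13⌋ − ⌊370/19⌋ + ⌊370/26⌋ + ⌊370/38⌋ + ⌊370/247⌋ − ⌊370/494⌋ = 162.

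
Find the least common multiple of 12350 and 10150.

2507050

12350 = 2 · 5² · 13 · 19; 10150 = 2 · 5² · 7 · 29
max exponents: 2 · 5² · 7 · 13 · 19 · 29 = 2507050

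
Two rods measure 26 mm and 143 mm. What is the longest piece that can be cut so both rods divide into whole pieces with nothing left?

13

Euclid: 143 = 5·26 + 13; 26 = 2·13 + 0. Last nonzero remainder: 13.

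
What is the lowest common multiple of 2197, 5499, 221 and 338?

31597254

2197 = 13³; 5499 = 3² · 13 · 47; 221 = 13 · 17; 338 = 2 · 13²
lcm takes max exponent of each prime: 2 · 3² · 13³ · 17 · 47 = 31597254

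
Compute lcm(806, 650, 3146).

2438150

806 = 2 · 13 · 31; 650 = 2 · 5² · 13; 3146 = 2 · 11² · 13
lcm takes max exponent of each prime: 2 · 5² · 11² · 13 · 31 = 2438150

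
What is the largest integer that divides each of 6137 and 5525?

Euclid: 6137 = 1·5525 + 612; 5525 = 9·612 + 17; 612 = 36·17 + 0. Last nonzero remainder: 17.

17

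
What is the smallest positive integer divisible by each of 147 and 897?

43953

gcd first: 897 = 6·147 + 15; 147 = 9·15 + 12; 15 = 1·12 + 3; 12 = 4·3 + 0 → gcd = 3
lcm = 147·897/gcd = 131859/3 = 43953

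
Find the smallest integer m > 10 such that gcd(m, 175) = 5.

175 = 5·35. Any m with gcd(m, 175) = 5 is a multiple of 5, say 5s, with s coprime to 35.
Need s > 10/5, so s ≥ 3. First s ≥ 3 with gcd(s, 35) = 1 is s = 3. Thus m = 5·3 = 15.

15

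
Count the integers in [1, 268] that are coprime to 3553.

Prime factors of 3553: 11, 17, 19. Count integers ≤ 268 divisible by none of them.
By inclusion–exclusion: 268 − ⌊268/11⌋ − ⌊268/17⌋ − ⌊268/19⌋ + ⌊268/187⌋ + ⌊268/209⌋ + ⌊268/323⌋ − ⌊268/3553⌋ = 217.

217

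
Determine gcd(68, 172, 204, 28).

gcd(68, 172): 172 = 2·68 + 36; 68 = 1·36 + 32; 36 = 1·32 + 4; 32 = 8·4 + 0 → 4
gcd(4, 204): 204 = 51·4 + 0 → 4
gcd(4, 28): 28 = 7·4 + 0 → 4

4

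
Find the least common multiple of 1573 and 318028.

500258044

1573 = 11² · 13; 318028 = 2² · 43³
max exponents: 2² · 11² · 13 · 43³ = 500258044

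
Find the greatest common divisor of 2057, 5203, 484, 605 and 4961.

gcd(2057, 5203): 5203 = 2·2057 + 1089; 2057 = 1·1089 + 968; 1089 = 1·968 + 121; 968 = 8·121 + 0 → 121
gcd(121, 484): 484 = 4·121 + 0 → 121
gcd(121, 605): 605 = 5·121 + 0 → 121
gcd(121, 4961): 4961 = 41·121 + 0 → 121

121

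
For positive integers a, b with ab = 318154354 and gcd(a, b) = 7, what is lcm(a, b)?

gcd·lcm = product, so lcm = 318154354/7 = 45450622.

45450622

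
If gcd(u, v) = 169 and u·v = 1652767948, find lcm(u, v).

For any two positive integers, gcd × lcm equals their product. Hence lcm = 1652767948 / 169 = 9779692.

9779692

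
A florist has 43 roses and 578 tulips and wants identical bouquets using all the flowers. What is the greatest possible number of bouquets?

1

Euclid: 578 = 13·43 + 19; 43 = 2·19 + 5; 19 = 3·5 + 4; 5 = 1·4 + 1; 4 = 4·1 + 0. Last nonzero remainder: 1.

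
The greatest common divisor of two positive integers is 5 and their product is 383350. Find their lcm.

Since gcd(p,q)·lcm(p,q) = pq, lcm = 383350/5 = 76670.

76670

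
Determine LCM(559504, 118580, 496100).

28101088400

559504 = 2⁴ · 11² · 17²; 118580 = 2² · 5 · 7² · 11²; 496100 = 2² · 5² · 11² · 41
lcm takes max exponent of each prime: 2⁴ · 5² · 7² · 11² · 17² · 41 = 28101088400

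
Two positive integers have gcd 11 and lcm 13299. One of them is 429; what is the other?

p·q = gcd·lcm = 11·13299 = 146289, so q = 146289/429 = 341.

341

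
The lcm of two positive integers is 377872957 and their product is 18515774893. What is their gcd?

49

gcd·lcm = product, so gcd = 18515774893/377872957 = 49.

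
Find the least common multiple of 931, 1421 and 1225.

674975

931 = 7² · 19; 1421 = 7² · 29; 1225 = 5² · 7²
lcm takes max exponent of each prime: 5² · 7² · 19 · 29 = 674975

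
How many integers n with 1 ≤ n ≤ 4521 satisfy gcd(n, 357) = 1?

Prime factors of 357: 3, 7, 17. Count integers ≤ 4521 divisible by none of them.
By inclusion–exclusion: 4521 − ⌊4521/3⌋ − ⌊4521/7⌋ − ⌊4521/17⌋ + ⌊4521/21⌋ + ⌊4521/51⌋ + ⌊4521/119⌋ − ⌊4521/357⌋ = 2432.

2432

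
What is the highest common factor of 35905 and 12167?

1

Euclid: 35905 = 2·12167 + 11571; 12167 = 1·11571 + 596; 11571 = 19·596 + 247; 596 = 2·247 + 102; 247 = 2·102 + 43; 102 = 2·43 + 16; 43 = 2·16 + 11; 16 = 1·11 + 5; 11 = 2·5 + 1; 5 = 5·1 + 0. Last nonzero remainder: 1.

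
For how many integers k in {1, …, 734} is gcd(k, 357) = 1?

Prime factors of 357: 3, 7, 17. Count integers ≤ 734 divisible by none of them.
By inclusion–exclusion: 734 − ⌊734/3⌋ − ⌊734/7⌋ − ⌊734/17⌋ + ⌊734/21⌋ + ⌊734/51⌋ + ⌊734/119⌋ − ⌊734/357⌋ = 395.

395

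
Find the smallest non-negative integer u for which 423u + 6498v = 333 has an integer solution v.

477

Reduce mod 6498: 423u ≡ 333 (mod 6498). With g = gcd(423, 6498) = 9 dividing 333, divide through: 47u ≡ 37 (mod 722).
Since gcd(47, 722) = 1, u ≡ 37·(47)⁻¹ ≡ 477 (mod 722). Smallest non-negative: 477.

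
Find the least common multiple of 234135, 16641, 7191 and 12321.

234135 = 3² · 5 · 11² · 43; 16641 = 3² · 43²; 7191 = 3² · 17 · 47; 12321 = 3² · 37²
lcm takes max exponent of each prime: 3² · 5 · 11² · 17 · 37² · 43² · 47 = 11012477210955

11012477210955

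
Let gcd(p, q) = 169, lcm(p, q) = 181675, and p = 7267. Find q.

p·q = gcd·lcm = 169·181675 = 30703075, so q = 30703075/7267 = 4225.

4225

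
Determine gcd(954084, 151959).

3

954084 = 2² · 3 · 43³
151959 = 3 · 37³
Common: 3 = 3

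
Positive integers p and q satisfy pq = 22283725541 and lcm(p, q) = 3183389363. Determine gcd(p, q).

gcd·lcm = product, so gcd = 22283725541/3183389363 = 7.

7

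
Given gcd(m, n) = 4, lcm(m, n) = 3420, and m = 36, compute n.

Using mn = gcd(m,n)·lcm(m,n) = 4·3420 = 13680, we get n = 13680/36 = 380.

380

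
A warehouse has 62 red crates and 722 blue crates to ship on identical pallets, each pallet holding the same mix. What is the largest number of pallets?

2

62 = 2 · 31
722 = 2 · 19²
Common: 2 = 2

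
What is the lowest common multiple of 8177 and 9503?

351611

8177 = 13 · 17 · 37; 9503 = 13 · 17 · 43
max exponents: 13 · 17 · 37 · 43 = 351611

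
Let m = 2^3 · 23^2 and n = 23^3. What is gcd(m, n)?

min exponent per shared prime: 23^2 = 529

529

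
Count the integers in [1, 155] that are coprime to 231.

81

231 = 3·7·11. Inclusion–exclusion on these primes:
155 − ⌊155/3⌋ − ⌊155/7⌋ − ⌊155/11⌋ + ⌊155/21⌋ + ⌊155/33⌋ + ⌊155/77⌋ − ⌊155/231⌋ = 81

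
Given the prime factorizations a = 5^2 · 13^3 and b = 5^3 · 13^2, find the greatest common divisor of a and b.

min exponent per shared prime: 5^2 · 13^2 = 4225

4225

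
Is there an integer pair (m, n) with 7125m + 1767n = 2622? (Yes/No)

Yes

gcd(7125, 1767): 7125 = 4·1767 + 57; 1767 = 31·57 + 0 → 57
57 divides 2622, so a solution exists.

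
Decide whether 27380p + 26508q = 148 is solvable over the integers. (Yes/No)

Yes

gcd(27380, 26508): 27380 = 1·26508 + 872; 26508 = 30·872 + 348; 872 = 2·348 + 176; 348 = 1·176 + 172; 176 = 1·172 + 4; 172 = 43·4 + 0 → 4
4 divides 148, so a solution exists.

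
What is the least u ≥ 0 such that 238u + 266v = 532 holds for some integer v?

0

gcd(238, 266) = 14 (Euclid: 266 = 1·238 + 28; 238 = 8·28 + 14; 28 = 2·14 + 0), and 14 | 532.
Extended Euclid: 238·(9) + 266·(-8) = 14. Scale by 38: u₀ = 342.
General solution u = u₀ + 19t; reducing mod 19 gives u = 0 (and v = 2).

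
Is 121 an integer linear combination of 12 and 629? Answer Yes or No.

By Bézout, 12u + 629v = 121 has integer solutions iff gcd(12, 629) | 121.
Euclid: 629 = 52·12 + 5; 12 = 2·5 + 2; 5 = 2·2 + 1; 2 = 2·1 + 0. gcd = 1; 121 mod 1 = 0. Yes.

Yes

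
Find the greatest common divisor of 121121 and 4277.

Euclid: 121121 = 28·4277 + 1365; 4277 = 3·1365 + 182; 1365 = 7·182 + 91; 182 = 2·91 + 0. Last nonzero remainder: 91.

91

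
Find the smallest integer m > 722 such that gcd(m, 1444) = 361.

gcd(m, 1444) = 361 forces 361 | m; write m = 361s. Then gcd(361s, 361·4) = 361·gcd(s, 4), so need gcd(s, 4) = 1.
361s > 722 gives s ≥ 3. The least s ≥ 3 coprime to 4 is 3, so m = 361·3 = 1083.

1083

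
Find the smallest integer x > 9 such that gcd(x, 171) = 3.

12

gcd(x, 171) = 3 forces 3 | x; write x = 3s. Then gcd(3s, 3·57) = 3·gcd(s, 57), so need gcd(s, 57) = 1.
3s > 9 gives s ≥ 4. The least s ≥ 4 coprime to 57 is 4, so x = 3·4 = 12.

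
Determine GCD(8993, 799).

17

Euclid: 8993 = 11·799 + 204; 799 = 3·204 + 187; 204 = 1·187 + 17; 187 = 11·17 + 0. Last nonzero remainder: 17.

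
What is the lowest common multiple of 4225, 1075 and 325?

181675

4225 = 5² · 13²; 1075 = 5² · 43; 325 = 5² · 13
lcm takes max exponent of each prime: 5² · 13² · 43 = 181675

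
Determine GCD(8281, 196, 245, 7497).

49

gcd(8281, 196): 8281 = 42·196 + 49; 196 = 4·49 + 0 → 49
gcd(49, 245): 245 = 5·49 + 0 → 49
gcd(49, 7497): 7497 = 153·49 + 0 → 49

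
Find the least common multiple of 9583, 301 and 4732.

278558644

9583 = 7 · 37²; 301 = 7 · 43; 4732 = 2² · 7 · 13²
lcm takes max exponent of each prime: 2² · 7 · 13² · 37² · 43 = 278558644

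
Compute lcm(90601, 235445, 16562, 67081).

lcm(90601, 235445) = 90601·235445/gcd = 21331552445/49 = 435337805
lcm(435337805, 16562) = 435337805·16562/gcd = 7210064726410/49 = 147144178090
lcm(147144178090, 67081) = 147144178090·67081/gcd = 9870578610455290/49 = 201440379805210

201440379805210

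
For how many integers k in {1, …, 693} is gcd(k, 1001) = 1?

498

Prime factors of 1001: 7, 11, 13. Count integers ≤ 693 divisible by none of them.
By inclusion–exclusion: 693 − ⌊693/7⌋ − ⌊693/11⌋ − ⌊693/13⌋ + ⌊693/77⌋ + ⌊693/91⌋ + ⌊693/143⌋ − ⌊693/1001⌋ = 498.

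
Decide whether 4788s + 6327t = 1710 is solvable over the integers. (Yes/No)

Yes

gcd(4788, 6327): 6327 = 1·4788 + 1539; 4788 = 3·1539 + 171; 1539 = 9·171 + 0 → 171
171 divides 1710, so a solution exists.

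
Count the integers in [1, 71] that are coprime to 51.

45

Prime factors of 51: 3, 17. Count integers ≤ 71 divisible by none of them.
By inclusion–exclusion: 71 − ⌊71/3⌋ − ⌊71/17⌋ + ⌊71/51⌋ = 45.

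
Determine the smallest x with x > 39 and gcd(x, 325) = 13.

325 = 13·25. Any x with gcd(x, 325) = 13 is a multiple of 13, say 13s, with s coprime to 25.
Need s > 39/13, so s ≥ 4. First s ≥ 4 with gcd(s, 25) = 1 is s = 4. Thus x = 13·4 = 52.

52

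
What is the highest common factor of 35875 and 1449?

35875 = 5³ · 7 · 41
1449 = 3² · 7 · 23
Common: 7 = 7

7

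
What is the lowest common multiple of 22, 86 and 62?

22 = 2 · 11; 86 = 2 · 43; 62 = 2 · 31
lcm takes max exponent of each prime: 2 · 11 · 31 · 43 = 29326

29326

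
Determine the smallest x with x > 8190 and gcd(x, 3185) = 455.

8645

3185 = 455·7. Any x with gcd(x, 3185) = 455 is a multiple of 455, say 455s, with s coprime to 7.
Need s > 8190/455, so s ≥ 19. First s ≥ 19 with gcd(s, 7) = 1 is s = 19. Thus x = 455·19 = 8645.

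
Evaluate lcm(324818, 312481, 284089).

324818 = 2 · 13² · 31²; 312481 = 13² · 43²; 284089 = 13² · 41²
lcm takes max exponent of each prime: 2 · 13² · 31² · 41² · 43² = 1009589238242

1009589238242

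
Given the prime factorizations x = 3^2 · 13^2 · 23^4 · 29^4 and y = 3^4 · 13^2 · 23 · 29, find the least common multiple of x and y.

2709412057352169

max exponent per prime: 3^4 · 13^2 · 23^4 · 29^4 = 2709412057352169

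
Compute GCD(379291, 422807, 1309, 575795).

gcd(379291, 422807): 422807 = 1·379291 + 43516; 379291 = 8·43516 + 31163; 43516 = 1·31163 + 12353; 31163 = 2·12353 + 6457; 12353 = 1·6457 + 5896; 6457 = 1·5896 + 561; 5896 = 10·561 + 286; 561 = 1·286 + 275; 286 = 1·275 + 11; 275 = 25·11 + 0 → 11
gcd(11, 1309): 1309 = 119·11 + 0 → 11
gcd(11, 575795): 575795 = 52345·11 + 0 → 11

11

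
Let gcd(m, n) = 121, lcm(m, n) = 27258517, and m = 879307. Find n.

Using mn = gcd(m,n)·lcm(m,n) = 121·27258517 = 3298280557, we get n = 3298280557/879307 = 3751.

3751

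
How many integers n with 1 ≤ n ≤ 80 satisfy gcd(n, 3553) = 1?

65

3553 = 11·17·19. Inclusion–exclusion on these primes:
80 − ⌊80/11⌋ − ⌊80/17⌋ − ⌊80/19⌋ + ⌊80/187⌋ + ⌊80/209⌋ + ⌊80/323⌋ − ⌊80/3553⌋ = 65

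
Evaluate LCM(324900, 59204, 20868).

324900 = 2² · 3² · 5² · 19²; 59204 = 2² · 19² · 41; 20868 = 2² · 3 · 37 · 47
lcm takes max exponent of each prime: 2² · 3² · 5² · 19² · 37 · 41 · 47 = 23165045100

23165045100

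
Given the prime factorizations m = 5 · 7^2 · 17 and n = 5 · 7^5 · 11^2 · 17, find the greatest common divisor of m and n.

4165

min exponent per shared prime: 5 · 7^2 · 17 = 4165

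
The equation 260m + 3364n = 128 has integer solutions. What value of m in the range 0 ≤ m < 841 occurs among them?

Reduce mod 3364: 260m ≡ 128 (mod 3364). With g = gcd(260, 3364) = 4 dividing 128, divide through: 65m ≡ 32 (mod 841).
Since gcd(65, 841) = 1, m ≡ 32·(65)⁻¹ ≡ 104 (mod 841). Smallest non-negative: 104.

104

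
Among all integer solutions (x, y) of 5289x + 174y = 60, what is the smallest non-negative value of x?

Euclid: 5289 = 30·174 + 69; 174 = 2·69 + 36; 69 = 1·36 + 33; 36 = 1·33 + 3; 33 = 11·3 + 0 → gcd = 3; 60 = 3·20.
Back-substitution yields 5289·(-5) + 174·(152) = 3, so one solution is x = -5·20 = -100, y = 152·20 = 3040.
Solutions in x differ by 174/3 = 58; the one in [0, 58) is -100 mod 58 = 16.

16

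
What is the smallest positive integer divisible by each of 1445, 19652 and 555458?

94427860

1445 = 5 · 17²; 19652 = 2² · 17³; 555458 = 2 · 17² · 31²
lcm takes max exponent of each prime: 2² · 5 · 17³ · 31² = 94427860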